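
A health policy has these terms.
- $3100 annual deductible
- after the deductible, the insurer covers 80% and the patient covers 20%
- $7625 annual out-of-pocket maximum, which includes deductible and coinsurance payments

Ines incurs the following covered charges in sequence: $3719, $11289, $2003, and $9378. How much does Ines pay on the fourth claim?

Claim 1 — $3719: $3100 finishes the deductible; $619 goes to coinsurance; patient's 20% is $123.80. Patient pays $3223.80; OOP now $3223.80.
Claim 2 — $11289: 20% coinsurance on $11289 = $2257.80. Patient pays $2257.80; OOP now $5481.60.
Claim 3 — $2003: deductible already satisfied, so patient's share is 20% × $2003 = $400.60. Patient owes $400.60 (running OOP $5882.20).
Claim 4 — $9378: deductible met; 20% of $9378 = $1875.60. OOP would hit $7757.80 > $7625, so the cap limits the patient to $7625 − $5882.20 = $1742.80.

$1742.80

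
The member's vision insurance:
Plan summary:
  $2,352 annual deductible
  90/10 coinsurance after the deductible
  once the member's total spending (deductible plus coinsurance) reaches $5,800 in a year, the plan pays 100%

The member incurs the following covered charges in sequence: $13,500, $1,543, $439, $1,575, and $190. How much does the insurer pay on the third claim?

$395.10

Bill 1, $13,500: $2,352 finishes the deductible; $11,148 goes to coinsurance; member's 10% is $1,114.80. Member owes $3,466.80 (running OOP $3,466.80). Insurer: $13,500 − $3,466.80 = $10,033.20.
Bill 2, $1,543: 10% coinsurance on $1,543 = $154.30. Member owes $154.30 (running OOP $3,621.10). Plan pays $1,543 − $154.30 = $1,388.70.
Bill 3, $439: 10% coinsurance on $439 = $43.90. Cost to member: $43.90. OOP to date $3,665. Plan pays $439 − $43.90 = $395.10.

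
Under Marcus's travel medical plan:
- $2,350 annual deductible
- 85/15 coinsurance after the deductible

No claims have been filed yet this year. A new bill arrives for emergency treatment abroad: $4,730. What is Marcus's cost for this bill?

$2,707

Deductible not yet touched, so the first $2,350 of the bill goes to the deductible.
After the $2,350 deductible portion, $4,730 − $2,350 = $2,380 is subject to coinsurance.
Coinsurance: $2,380 × 15% = $357.
So the traveler owes $2,350 + $357 = $2,707.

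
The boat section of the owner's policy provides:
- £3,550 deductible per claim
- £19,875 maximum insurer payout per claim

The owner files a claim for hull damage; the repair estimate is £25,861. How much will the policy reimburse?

£19,875

After the deductible, £25,861 − £3,550 = £22,311 remains.
The £19,875 per-incident cap binds; insurer pays £19,875.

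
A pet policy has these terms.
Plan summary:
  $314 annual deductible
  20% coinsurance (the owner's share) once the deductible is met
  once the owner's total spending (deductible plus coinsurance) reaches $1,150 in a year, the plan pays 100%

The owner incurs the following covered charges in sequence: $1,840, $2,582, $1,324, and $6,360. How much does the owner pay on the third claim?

Claim 1 ($1,840): deductible takes $314, $1,526 remains; owner's 20% is $305.20. Owner pays $619.20; OOP now $619.20.
Claim 2 ($2,582): deductible already satisfied, so owner's share is 20% × $2,582 = $516.40. Cost to owner: $516.40. OOP to date $1,135.60.
Claim 3 ($1,324): deductible already satisfied, so owner's share is 20% × $1,324 = $264.80. OOP would hit $1,400.40 > $1,150, so the cap limits the owner to $1,150 − $1,135.60 = $14.40.

$14.40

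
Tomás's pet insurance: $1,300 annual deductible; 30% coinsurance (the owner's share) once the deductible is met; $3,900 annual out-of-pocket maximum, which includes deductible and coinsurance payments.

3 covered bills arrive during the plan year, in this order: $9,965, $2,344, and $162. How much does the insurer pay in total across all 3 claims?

$8,571

Claim 1 ($9,965): $1,300 to deductible, leaving $8,665; owner's 30% is $2,599.50. Owner pays $3,899.50; OOP now $3,899.50. Insurer: $9,965 − $3,899.50 = $6,065.50.
Claim 2 ($2,344): 30% coinsurance on $2,344 = $703.20. OOP would hit $4,602.70 > $3,900, so the cap limits the owner to $3,900 − $3,899.50 = $0.50. Insurer: $2,344 − $0.50 = $2,343.50.
Claim 3 ($162): 30% coinsurance on $162 = $48.60. OOP would hit $3,948.60 > $3,900, so the cap limits the owner to $3,900 − $3,900 = $0. Insurer: $162 − $0 = $162.
Insurer total: $6,065.50 + $2,343.50 + $162 = $8,571.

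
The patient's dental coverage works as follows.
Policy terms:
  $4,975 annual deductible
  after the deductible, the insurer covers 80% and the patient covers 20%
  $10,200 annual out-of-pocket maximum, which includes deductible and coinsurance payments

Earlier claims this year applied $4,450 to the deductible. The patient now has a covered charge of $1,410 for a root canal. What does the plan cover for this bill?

$708

Remaining deductible: $4,975 − $4,450 = $525.
That leaves $1,410 − $525 = $885 for coinsurance.
20% of $885 = $177 falls to the patient.
That puts the patient's cost at $525 + $177 = $702 before any cap.
Total out-of-pocket so far would be $4,450 + $702 = $5,152, below the $10,200 cap — no reduction.
The plan picks up $1,410 − $702 = $708.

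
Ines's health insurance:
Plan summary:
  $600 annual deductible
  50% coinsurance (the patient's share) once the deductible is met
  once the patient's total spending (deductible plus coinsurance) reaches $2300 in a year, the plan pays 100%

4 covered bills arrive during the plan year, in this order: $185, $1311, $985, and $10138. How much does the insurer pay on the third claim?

Bill 1, $185: fully absorbed by the deductible. Cost to patient: $185. OOP to date $185. Insurer: $185 − $185 = $0.
Bill 2, $1311: $415 to deductible, leaving $896; 50% of $896 = $448. Patient pays $863; OOP now $1048. Plan pays $1311 − $863 = $448.
Bill 3, $985: deductible met; 50% of $985 = $492.50. Cost to patient: $492.50. OOP to date $1540.50. Insurer: $985 − $492.50 = $492.50.

$492.50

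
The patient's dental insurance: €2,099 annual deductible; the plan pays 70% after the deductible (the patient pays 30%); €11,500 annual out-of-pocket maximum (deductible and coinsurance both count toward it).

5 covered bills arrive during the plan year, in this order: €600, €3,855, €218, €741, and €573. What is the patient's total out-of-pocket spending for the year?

#1 (€600): all of it applies to the deductible. Cost to patient: €600. OOP to date €600.
#2 (€3,855): €1,499 to deductible, leaving €2,356; patient's 30% is €706.80. Cost to patient: €2,205.80. OOP to date €2,805.80.
#3 (€218): deductible already satisfied, so patient's share is 30% × €218 = €65.40. Patient owes €65.40 (running OOP €2,871.20).
#4 (€741): deductible met; 30% of €741 = €222.30. Cost to patient: €222.30. OOP to date €3,093.50.
#5 (€573): 30% coinsurance on €573 = €171.90. Cost to patient: €171.90. OOP to date €3,265.40.
Summing the patient's payments: €600 + €2,205.80 + €65.40 + €222.30 + €171.90 = €3,265.40.

€3,265.40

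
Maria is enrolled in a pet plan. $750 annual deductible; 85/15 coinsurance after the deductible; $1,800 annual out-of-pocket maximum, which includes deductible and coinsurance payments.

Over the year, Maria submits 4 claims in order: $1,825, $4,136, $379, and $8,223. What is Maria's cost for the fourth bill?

$211.50

Claim 1 — $1,825: deductible takes $750, $1,075 remains; 15% of $1,075 = $161.25. Cost to owner: $911.25. OOP to date $911.25.
Claim 2 — $4,136: deductible met; 15% of $4,136 = $620.40. Owner pays $620.40; OOP now $1,531.65.
Claim 3 — $379: 15% coinsurance on $379 = $56.85. Owner pays $56.85; OOP now $1,588.50.
Claim 4 — $8,223: deductible already satisfied, so owner's share is 15% × $8,223 = $1,233.45. Adding that to $1,588.50 gives $2,821.95, past the $1,800 cap; owner pays only $1,800 − $1,588.50 = $211.50.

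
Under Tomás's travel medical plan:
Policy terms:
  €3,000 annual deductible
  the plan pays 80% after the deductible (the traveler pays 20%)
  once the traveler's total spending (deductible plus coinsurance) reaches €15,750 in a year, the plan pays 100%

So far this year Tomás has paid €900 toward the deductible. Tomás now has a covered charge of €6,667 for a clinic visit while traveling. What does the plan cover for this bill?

Deductible still to meet: €3,000 − €900 = €2,100.
After the €2,100 deductible portion, €6,667 − €2,100 = €4,567 is subject to coinsurance.
Coinsurance: €4,567 × 20% = €913.40.
So the traveler owes €2,100 + €913.40 = €3,013.40 before any cap.
Year-to-date out-of-pocket becomes €900 + €3,013.40 = €3,913.40, still under the €15,750 maximum, so no cap applies.
The insurer covers the remainder: €6,667 − €3,013.40 = €3,653.60.

€3,653.60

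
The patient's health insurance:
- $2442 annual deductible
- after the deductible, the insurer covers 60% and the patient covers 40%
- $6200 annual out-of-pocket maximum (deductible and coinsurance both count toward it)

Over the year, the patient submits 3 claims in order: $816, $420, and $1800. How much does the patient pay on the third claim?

Claim 1 ($816): fully absorbed by the deductible. Patient pays $816; OOP now $816.
Claim 2 ($420): fully absorbed by the deductible. Patient pays $420; OOP now $1236.
Claim 3 ($1800): $1206 finishes the deductible; $594 goes to coinsurance; 40% of $594 = $237.60. Cost to patient: $1443.60. OOP to date $2679.60.

$1443.60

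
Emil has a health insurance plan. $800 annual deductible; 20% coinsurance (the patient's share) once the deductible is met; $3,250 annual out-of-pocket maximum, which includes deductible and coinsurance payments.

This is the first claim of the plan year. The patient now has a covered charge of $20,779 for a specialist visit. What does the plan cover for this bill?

Nothing has been paid toward the $800 deductible, so the first $800 of this charge is applied there.
That leaves $20,779 − $800 = $19,979 for coinsurance.
Patient's 20% share of $19,979 is $3,995.80.
That puts the patient's cost at $800 + $3,995.80 = $4,795.80 before any cap.
That would bring total out-of-pocket to $4,795.80, past the $3,250 cap. The patient is capped at $3,250 − $0 = $3,250 on this claim.
Insurer pays the balance: $20,779 − $3,250 = $17,529.

$17,529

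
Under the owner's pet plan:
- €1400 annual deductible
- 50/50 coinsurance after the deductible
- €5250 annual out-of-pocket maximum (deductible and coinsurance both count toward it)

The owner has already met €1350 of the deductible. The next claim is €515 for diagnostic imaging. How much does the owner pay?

€282.50

€1350 of the €1400 deductible is already met, leaving €50.
That leaves €515 − €50 = €465 for coinsurance.
50% of €465 = €232.50 falls to the owner.
So the owner owes €50 + €232.50 = €282.50 before any cap.
Total out-of-pocket so far would be €1350 + €282.50 = €1632.50, below the €5250 cap — no reduction.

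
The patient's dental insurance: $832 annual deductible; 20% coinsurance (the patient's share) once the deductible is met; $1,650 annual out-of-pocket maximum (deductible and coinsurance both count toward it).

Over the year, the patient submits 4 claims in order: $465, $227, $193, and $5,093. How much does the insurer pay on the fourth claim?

Bill 1, $465: all of it applies to the deductible. Patient pays $465; OOP now $465. Plan pays $465 − $465 = $0.
Bill 2, $227: entire amount goes to the deductible. Cost to patient: $227. OOP to date $692. Insurer: $227 − $227 = $0.
Bill 3, $193: $140 finishes the deductible; $53 goes to coinsurance; 20% of $53 = $10.60. Patient pays $150.60; OOP now $842.60. Plan pays $193 − $150.60 = $42.40.
Bill 4, $5,093: 20% coinsurance on $5,093 = $1,018.60. Adding that to $842.60 gives $1,861.20, past the $1,650 cap; patient pays only $1,650 − $842.60 = $807.40. Insurer: $5,093 − $807.40 = $4,285.60.

$4,285.60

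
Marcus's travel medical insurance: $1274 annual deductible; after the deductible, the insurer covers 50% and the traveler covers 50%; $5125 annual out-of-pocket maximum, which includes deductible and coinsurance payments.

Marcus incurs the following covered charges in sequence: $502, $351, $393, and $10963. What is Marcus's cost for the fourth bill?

Claim 1 — $502: all of it applies to the deductible. Traveler pays $502; OOP now $502.
Claim 2 — $351: fully absorbed by the deductible. Cost to traveler: $351. OOP to date $853.
Claim 3 — $393: all of it applies to the deductible. Traveler pays $393; OOP now $1246.
Claim 4 — $10963: $28 to deductible, leaving $10935; 50% of $10935 = $5467.50. Deductible plus coinsurance: $28 + $5467.50 = $5495.50. OOP would hit $6741.50 > $5125, so the cap limits the traveler to $5125 − $1246 = $3879.

$3879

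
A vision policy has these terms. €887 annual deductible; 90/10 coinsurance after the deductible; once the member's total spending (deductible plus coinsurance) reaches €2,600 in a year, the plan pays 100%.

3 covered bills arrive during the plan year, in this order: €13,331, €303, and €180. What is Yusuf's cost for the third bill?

€18

Claim 1 (€13,331): €887 to deductible, leaving €12,444; 10% of €12,444 = €1,244.40. Member owes €2,131.40 (running OOP €2,131.40).
Claim 2 (€303): deductible met; 10% of €303 = €30.30. Member owes €30.30 (running OOP €2,161.70).
Claim 3 (€180): 10% coinsurance on €180 = €18. Member pays €18; OOP now €2,179.70.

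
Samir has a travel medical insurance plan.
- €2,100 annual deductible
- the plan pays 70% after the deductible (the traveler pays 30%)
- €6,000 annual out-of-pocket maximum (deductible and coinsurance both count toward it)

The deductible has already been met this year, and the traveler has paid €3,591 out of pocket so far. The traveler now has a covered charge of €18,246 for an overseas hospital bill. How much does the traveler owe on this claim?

The deductible is already satisfied, so the full bill goes to coinsurance.
30% of €18,246 = €5,473.80 falls to the traveler.
That would bring total out-of-pocket to €9,064.80, past the €6,000 cap. The traveler is capped at €6,000 − €3,591 = €2,409 on this claim.

€2,409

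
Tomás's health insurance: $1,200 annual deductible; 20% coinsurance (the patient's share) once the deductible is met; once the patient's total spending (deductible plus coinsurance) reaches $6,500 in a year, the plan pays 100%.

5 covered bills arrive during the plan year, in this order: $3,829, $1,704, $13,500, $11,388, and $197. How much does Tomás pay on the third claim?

$2,700

Claim 1 — $3,829: $1,200 finishes the deductible; $2,629 goes to coinsurance; patient's 20% is $525.80. Patient pays $1,725.80; OOP now $1,725.80.
Claim 2 — $1,704: deductible already satisfied, so patient's share is 20% × $1,704 = $340.80. Patient owes $340.80 (running OOP $2,066.60).
Claim 3 — $13,500: deductible met; 20% of $13,500 = $2,700. Patient owes $2,700 (running OOP $4,766.60).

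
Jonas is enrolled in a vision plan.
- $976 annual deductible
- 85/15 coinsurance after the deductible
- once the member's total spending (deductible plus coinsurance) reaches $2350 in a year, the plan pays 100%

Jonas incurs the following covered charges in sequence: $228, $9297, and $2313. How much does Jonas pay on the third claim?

$91.65

Bill 1, $228: all of it applies to the deductible. Member owes $228 (running OOP $228).
Bill 2, $9297: $748 finishes the deductible; $8549 goes to coinsurance; member's 15% is $1282.35. Member owes $2030.35 (running OOP $2258.35).
Bill 3, $2313: 15% coinsurance on $2313 = $346.95. Adding that to $2258.35 gives $2605.30, past the $2350 cap; member pays only $2350 − $2258.35 = $91.65.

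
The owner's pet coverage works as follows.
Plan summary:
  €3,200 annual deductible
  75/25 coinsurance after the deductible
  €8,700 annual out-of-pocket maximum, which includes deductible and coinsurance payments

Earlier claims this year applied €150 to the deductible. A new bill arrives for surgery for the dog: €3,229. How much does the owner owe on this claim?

€150 of the €3,200 deductible is already met, leaving €3,050.
That leaves €3,229 − €3,050 = €179 for coinsurance.
25% of €179 = €44.75 falls to the owner.
So the owner owes €3,050 + €44.75 = €3,094.75 before any cap.
Cumulative spending €150 + €3,094.75 = €3,244.75 stays under the €8,700 maximum.

€3,094.75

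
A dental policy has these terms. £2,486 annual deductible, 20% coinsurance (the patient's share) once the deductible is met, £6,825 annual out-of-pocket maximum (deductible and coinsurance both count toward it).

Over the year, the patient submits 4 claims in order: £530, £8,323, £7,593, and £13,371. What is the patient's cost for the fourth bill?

Claim 1 (£530): entire amount goes to the deductible. Cost to patient: £530. OOP to date £530.
Claim 2 (£8,323): deductible takes £1,956, £6,367 remains; 20% of £6,367 = £1,273.40. Patient pays £3,229.40; OOP now £3,759.40.
Claim 3 (£7,593): 20% coinsurance on £7,593 = £1,518.60. Cost to patient: £1,518.60. OOP to date £5,278.
Claim 4 (£13,371): deductible met; 20% of £13,371 = £2,674.20. Adding that to £5,278 gives £7,952.20, past the £6,825 cap; patient pays only £6,825 − £5,278 = £1,547.

£1,547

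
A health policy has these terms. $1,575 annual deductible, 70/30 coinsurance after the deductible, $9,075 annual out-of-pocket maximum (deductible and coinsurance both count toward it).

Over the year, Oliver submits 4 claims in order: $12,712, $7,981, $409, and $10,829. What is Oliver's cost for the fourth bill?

$1,641.90

Claim 1 — $12,712: $1,575 finishes the deductible; $11,137 goes to coinsurance; patient's 30% is $3,341.10. Patient pays $4,916.10; OOP now $4,916.10.
Claim 2 — $7,981: deductible met; 30% of $7,981 = $2,394.30. Patient pays $2,394.30; OOP now $7,310.40.
Claim 3 — $409: deductible already satisfied, so patient's share is 30% × $409 = $122.70. Cost to patient: $122.70. OOP to date $7,433.10.
Claim 4 — $10,829: deductible met; 30% of $10,829 = $3,248.70. Adding that to $7,433.10 gives $10,681.80, past the $9,075 cap; patient pays only $9,075 − $7,433.10 = $1,641.90.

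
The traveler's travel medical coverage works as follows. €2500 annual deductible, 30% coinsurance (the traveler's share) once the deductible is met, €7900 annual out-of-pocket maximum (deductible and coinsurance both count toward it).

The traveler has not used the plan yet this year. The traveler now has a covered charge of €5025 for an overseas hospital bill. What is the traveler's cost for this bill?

Deductible not yet touched, so the first €2500 of the bill goes to the deductible.
That leaves €5025 − €2500 = €2525 for coinsurance.
Traveler's 30% share of €2525 is €757.50.
Traveler responsibility before any cap: €2500 + €757.50 = €3257.50.
Total out-of-pocket so far would be €0 + €3257.50 = €3257.50, below the €7900 cap — no reduction.

€3257.50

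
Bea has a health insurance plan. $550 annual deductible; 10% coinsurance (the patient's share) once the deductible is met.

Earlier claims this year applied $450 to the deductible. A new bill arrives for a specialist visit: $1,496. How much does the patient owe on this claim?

$239.60

Deductible still to meet: $550 − $450 = $100.
After the $100 deductible portion, $1,496 − $100 = $1,396 is subject to coinsurance.
Patient's 10% share of $1,396 is $139.60.
That puts the patient's cost at $100 + $139.60 = $239.60.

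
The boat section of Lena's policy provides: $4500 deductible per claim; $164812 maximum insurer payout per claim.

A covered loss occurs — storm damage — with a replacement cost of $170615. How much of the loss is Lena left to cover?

$5803

Less the $4500 deductible: $170615 − $4500 = $166115.
Since $166115 > $164812, the payout is capped at $164812.
Out of pocket: $170615 − $164812 = $5803.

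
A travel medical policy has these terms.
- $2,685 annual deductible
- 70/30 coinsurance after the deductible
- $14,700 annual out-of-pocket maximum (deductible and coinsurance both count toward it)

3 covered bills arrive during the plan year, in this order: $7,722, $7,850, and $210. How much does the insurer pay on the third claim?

$147

Bill 1, $7,722: $2,685 finishes the deductible; $5,037 goes to coinsurance; traveler's 30% is $1,511.10. Cost to traveler: $4,196.10. OOP to date $4,196.10. Plan pays $7,722 − $4,196.10 = $3,525.90.
Bill 2, $7,850: deductible met; 30% of $7,850 = $2,355. Traveler pays $2,355; OOP now $6,551.10. Plan pays $7,850 − $2,355 = $5,495.
Bill 3, $210: 30% coinsurance on $210 = $63. Traveler owes $63 (running OOP $6,614.10). Plan pays $210 − $63 = $147.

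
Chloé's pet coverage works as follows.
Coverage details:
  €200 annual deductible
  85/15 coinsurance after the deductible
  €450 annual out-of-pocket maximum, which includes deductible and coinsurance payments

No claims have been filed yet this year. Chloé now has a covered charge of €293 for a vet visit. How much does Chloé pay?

Nothing has been paid toward the €200 deductible, so the first €200 of this charge is applied there.
The remaining €93 (= €293 − €200) moves to coinsurance.
15% of €93 = €13.95 falls to the owner.
That puts the owner's cost at €200 + €13.95 = €213.95 before any cap.
Cumulative spending €0 + €213.95 = €213.95 stays under the €450 maximum.

€213.95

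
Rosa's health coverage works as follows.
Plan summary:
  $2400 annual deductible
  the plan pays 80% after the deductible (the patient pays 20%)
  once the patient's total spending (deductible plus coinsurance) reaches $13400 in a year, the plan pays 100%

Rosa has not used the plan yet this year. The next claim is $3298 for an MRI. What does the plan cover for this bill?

$718.40

Nothing has been paid toward the $2400 deductible, so the first $2400 of this charge is applied there.
After the $2400 deductible portion, $3298 − $2400 = $898 is subject to coinsurance.
Coinsurance: $898 × 20% = $179.60.
So the patient owes $2400 + $179.60 = $2579.60 before any cap.
Cumulative spending $0 + $2579.60 = $2579.60 stays under the $13400 maximum.
Insurer pays the balance: $3298 − $2579.60 = $718.40.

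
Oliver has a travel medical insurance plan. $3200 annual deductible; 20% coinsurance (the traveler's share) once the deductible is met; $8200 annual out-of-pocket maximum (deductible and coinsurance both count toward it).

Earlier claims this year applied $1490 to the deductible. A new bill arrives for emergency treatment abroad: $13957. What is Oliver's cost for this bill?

$1490 of the $3200 deductible is already met, leaving $1710.
After the $1710 deductible portion, $13957 − $1710 = $12247 is subject to coinsurance.
Coinsurance: $12247 × 20% = $2449.40.
That puts the traveler's cost at $1710 + $2449.40 = $4159.40 before any cap.
Total out-of-pocket so far would be $1490 + $4159.40 = $5649.40, below the $8200 cap — no reduction.

$4159.40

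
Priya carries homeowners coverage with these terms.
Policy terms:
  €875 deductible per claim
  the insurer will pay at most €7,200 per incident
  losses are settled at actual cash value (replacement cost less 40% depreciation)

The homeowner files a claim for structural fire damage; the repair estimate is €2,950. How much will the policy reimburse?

€895

Depreciate 40%: the covered value is €2,950 × 0.6 = €1,770.
After the deductible, €1,770 − €875 = €895 remains.
€895 ≤ €7,200, so the limit doesn't bind; insurer pays €895.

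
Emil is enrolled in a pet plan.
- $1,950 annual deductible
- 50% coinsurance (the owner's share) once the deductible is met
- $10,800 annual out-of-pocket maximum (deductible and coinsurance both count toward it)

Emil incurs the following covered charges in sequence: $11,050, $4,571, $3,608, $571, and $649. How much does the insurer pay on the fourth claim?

$360.50

#1 ($11,050): deductible takes $1,950, $9,100 remains; 50% of $9,100 = $4,550. Owner owes $6,500 (running OOP $6,500). Insurer: $11,050 − $6,500 = $4,550.
#2 ($4,571): 50% coinsurance on $4,571 = $2,285.50. Owner pays $2,285.50; OOP now $8,785.50. Insurer: $4,571 − $2,285.50 = $2,285.50.
#3 ($3,608): 50% coinsurance on $3,608 = $1,804. Owner pays $1,804; OOP now $10,589.50. Insurer: $3,608 − $1,804 = $1,804.
#4 ($571): deductible met; 50% of $571 = $285.50. Adding that to $10,589.50 gives $10,875, past the $10,800 cap; owner pays only $10,800 − $10,589.50 = $210.50. Plan pays $571 − $210.50 = $360.50.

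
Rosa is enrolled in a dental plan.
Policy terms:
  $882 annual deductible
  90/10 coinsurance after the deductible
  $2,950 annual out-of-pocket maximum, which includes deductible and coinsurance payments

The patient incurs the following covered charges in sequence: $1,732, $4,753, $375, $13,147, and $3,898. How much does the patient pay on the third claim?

$37.50

Bill 1, $1,732: deductible takes $882, $850 remains; patient's 10% is $85. Patient pays $967; OOP now $967.
Bill 2, $4,753: deductible already satisfied, so patient's share is 10% × $4,753 = $475.30. Patient pays $475.30; OOP now $1,442.30.
Bill 3, $375: deductible already satisfied, so patient's share is 10% × $375 = $37.50. Patient pays $37.50; OOP now $1,479.80.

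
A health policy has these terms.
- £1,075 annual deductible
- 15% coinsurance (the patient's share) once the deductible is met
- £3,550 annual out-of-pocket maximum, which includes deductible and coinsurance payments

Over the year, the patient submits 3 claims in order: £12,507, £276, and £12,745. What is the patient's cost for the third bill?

Claim 1 — £12,507: deductible takes £1,075, £11,432 remains; 15% of £11,432 = £1,714.80. Patient pays £2,789.80; OOP now £2,789.80.
Claim 2 — £276: deductible already satisfied, so patient's share is 15% × £276 = £41.40. Cost to patient: £41.40. OOP to date £2,831.20.
Claim 3 — £12,745: 15% coinsurance on £12,745 = £1,911.75. OOP would hit £4,742.95 > £3,550, so the cap limits the patient to £3,550 − £2,831.20 = £718.80.

£718.80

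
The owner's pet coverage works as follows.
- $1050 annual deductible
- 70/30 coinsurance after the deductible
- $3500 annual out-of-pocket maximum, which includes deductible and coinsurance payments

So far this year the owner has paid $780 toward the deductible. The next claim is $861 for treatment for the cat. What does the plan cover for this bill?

$413.70

$780 of the $1050 deductible is already met, leaving $270.
The remaining $591 (= $861 − $270) moves to coinsurance.
Owner's 30% share of $591 is $177.30.
So the owner owes $270 + $177.30 = $447.30 before any cap.
Year-to-date out-of-pocket becomes $780 + $447.30 = $1227.30, still under the $3500 maximum, so no cap applies.
Insurer pays the balance: $861 − $447.30 = $413.70.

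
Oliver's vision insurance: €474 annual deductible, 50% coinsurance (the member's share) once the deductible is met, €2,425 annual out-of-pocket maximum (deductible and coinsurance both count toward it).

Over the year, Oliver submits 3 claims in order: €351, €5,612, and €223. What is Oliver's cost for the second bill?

Bill 1, €351: fully absorbed by the deductible. Cost to member: €351. OOP to date €351.
Bill 2, €5,612: deductible takes €123, €5,489 remains; coinsurance €5,489 × 50% = €2,744.50. Claim cost before the cap: €123 + €2,744.50 = €2,867.50. OOP would hit €3,218.50 > €2,425, so the cap limits the member to €2,425 − €351 = €2,074.

€2,074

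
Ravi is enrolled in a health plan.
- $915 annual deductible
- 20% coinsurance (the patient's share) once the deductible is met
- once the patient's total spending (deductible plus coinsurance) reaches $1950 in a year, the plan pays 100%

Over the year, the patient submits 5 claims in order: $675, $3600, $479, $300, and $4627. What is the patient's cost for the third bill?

Claim 1 — $675: fully absorbed by the deductible. Patient pays $675; OOP now $675.
Claim 2 — $3600: $240 finishes the deductible; $3360 goes to coinsurance; 20% of $3360 = $672. Patient pays $912; OOP now $1587.
Claim 3 — $479: deductible already satisfied, so patient's share is 20% × $479 = $95.80. Cost to patient: $95.80. OOP to date $1682.80.

$95.80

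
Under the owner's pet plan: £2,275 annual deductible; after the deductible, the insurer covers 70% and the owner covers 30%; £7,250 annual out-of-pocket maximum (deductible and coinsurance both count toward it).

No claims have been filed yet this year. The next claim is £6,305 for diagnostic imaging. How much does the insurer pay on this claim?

£2,821

The full £2,275 deductible is still open; £2,275 of this bill applies to it.
That leaves £6,305 − £2,275 = £4,030 for coinsurance.
Coinsurance: £4,030 × 30% = £1,209.
Owner responsibility before any cap: £2,275 + £1,209 = £3,484.
Cumulative spending £0 + £3,484 = £3,484 stays under the £7,250 maximum.
The plan picks up £6,305 − £3,484 = £2,821.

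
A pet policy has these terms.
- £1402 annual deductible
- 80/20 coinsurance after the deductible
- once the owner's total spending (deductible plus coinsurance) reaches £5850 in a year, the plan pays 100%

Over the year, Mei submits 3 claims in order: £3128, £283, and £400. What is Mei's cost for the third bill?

Claim 1 (£3128): £1402 finishes the deductible; £1726 goes to coinsurance; owner's 20% is £345.20. Cost to owner: £1747.20. OOP to date £1747.20.
Claim 2 (£283): deductible already satisfied, so owner's share is 20% × £283 = £56.60. Owner pays £56.60; OOP now £1803.80.
Claim 3 (£400): deductible met; 20% of £400 = £80. Owner owes £80 (running OOP £1883.80).

£80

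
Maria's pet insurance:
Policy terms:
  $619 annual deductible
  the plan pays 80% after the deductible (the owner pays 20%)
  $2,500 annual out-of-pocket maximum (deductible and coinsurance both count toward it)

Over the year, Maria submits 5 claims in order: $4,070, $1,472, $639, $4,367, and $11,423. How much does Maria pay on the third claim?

#1 ($4,070): $619 to deductible, leaving $3,451; owner's 20% is $690.20. Owner owes $1,309.20 (running OOP $1,309.20).
#2 ($1,472): deductible met; 20% of $1,472 = $294.40. Owner pays $294.40; OOP now $1,603.60.
#3 ($639): 20% coinsurance on $639 = $127.80. Cost to owner: $127.80. OOP to date $1,731.40.

$127.80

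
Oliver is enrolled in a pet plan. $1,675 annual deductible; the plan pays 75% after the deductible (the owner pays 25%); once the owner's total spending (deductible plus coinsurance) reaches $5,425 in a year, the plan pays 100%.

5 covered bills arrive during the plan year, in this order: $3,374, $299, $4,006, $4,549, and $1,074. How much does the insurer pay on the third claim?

Bill 1, $3,374: $1,675 to deductible, leaving $1,699; coinsurance $1,699 × 25% = $424.75. Owner owes $2,099.75 (running OOP $2,099.75). Plan pays $3,374 − $2,099.75 = $1,274.25.
Bill 2, $299: deductible met; 25% of $299 = $74.75. Cost to owner: $74.75. OOP to date $2,174.50. Plan pays $299 − $74.75 = $224.25.
Bill 3, $4,006: deductible already satisfied, so owner's share is 25% × $4,006 = $1,001.50. Owner owes $1,001.50 (running OOP $3,176). Insurer: $4,006 − $1,001.50 = $3,004.50.

$3,004.50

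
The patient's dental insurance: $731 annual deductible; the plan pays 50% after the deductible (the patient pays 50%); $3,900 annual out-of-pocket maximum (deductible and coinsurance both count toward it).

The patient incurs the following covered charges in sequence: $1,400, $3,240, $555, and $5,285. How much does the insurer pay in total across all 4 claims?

Bill 1, $1,400: $731 to deductible, leaving $669; coinsurance $669 × 50% = $334.50. Patient owes $1,065.50 (running OOP $1,065.50). Insurer: $1,400 − $1,065.50 = $334.50.
Bill 2, $3,240: deductible met; 50% of $3,240 = $1,620. Cost to patient: $1,620. OOP to date $2,685.50. Insurer: $3,240 − $1,620 = $1,620.
Bill 3, $555: deductible already satisfied, so patient's share is 50% × $555 = $277.50. Patient owes $277.50 (running OOP $2,963). Plan pays $555 − $277.50 = $277.50.
Bill 4, $5,285: deductible already satisfied, so patient's share is 50% × $5,285 = $2,642.50. Adding that to $2,963 gives $5,605.50, past the $3,900 cap; patient pays only $3,900 − $2,963 = $937. Plan pays $5,285 − $937 = $4,348.
Insurer total: $334.50 + $1,620 + $277.50 + $4,348 = $6,580.

$6,580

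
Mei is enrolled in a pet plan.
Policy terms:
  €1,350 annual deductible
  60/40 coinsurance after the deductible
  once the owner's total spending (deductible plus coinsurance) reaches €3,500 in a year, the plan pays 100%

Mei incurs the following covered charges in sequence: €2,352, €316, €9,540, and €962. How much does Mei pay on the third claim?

€1,622.80

Claim 1 (€2,352): deductible takes €1,350, €1,002 remains; 40% of €1,002 = €400.80. Cost to owner: €1,750.80. OOP to date €1,750.80.
Claim 2 (€316): deductible met; 40% of €316 = €126.40. Owner owes €126.40 (running OOP €1,877.20).
Claim 3 (€9,540): 40% coinsurance on €9,540 = €3,816. OOP would hit €5,693.20 > €3,500, so the cap limits the owner to €3,500 − €1,877.20 = €1,622.80.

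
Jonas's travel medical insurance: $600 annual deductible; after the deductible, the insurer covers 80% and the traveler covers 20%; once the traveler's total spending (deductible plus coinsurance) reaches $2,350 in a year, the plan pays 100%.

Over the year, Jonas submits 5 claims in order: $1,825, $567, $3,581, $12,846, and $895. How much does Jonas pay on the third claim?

$716.20

#1 ($1,825): $600 to deductible, leaving $1,225; coinsurance $1,225 × 20% = $245. Traveler owes $845 (running OOP $845).
#2 ($567): 20% coinsurance on $567 = $113.40. Traveler pays $113.40; OOP now $958.40.
#3 ($3,581): deductible met; 20% of $3,581 = $716.20. Traveler pays $716.20; OOP now $1,674.60.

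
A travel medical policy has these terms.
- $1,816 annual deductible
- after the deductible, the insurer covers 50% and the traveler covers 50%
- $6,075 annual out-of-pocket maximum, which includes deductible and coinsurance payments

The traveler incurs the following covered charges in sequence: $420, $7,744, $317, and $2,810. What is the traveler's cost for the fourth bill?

$926.50

Bill 1, $420: fully absorbed by the deductible. Traveler pays $420; OOP now $420.
Bill 2, $7,744: deductible takes $1,396, $6,348 remains; 50% of $6,348 = $3,174. Traveler pays $4,570; OOP now $4,990.
Bill 3, $317: deductible met; 50% of $317 = $158.50. Traveler owes $158.50 (running OOP $5,148.50).
Bill 4, $2,810: 50% coinsurance on $2,810 = $1,405. That would push OOP to $6,553.50, over the $6,075 cap, so traveler pays $6,075 − $5,148.50 = $926.50.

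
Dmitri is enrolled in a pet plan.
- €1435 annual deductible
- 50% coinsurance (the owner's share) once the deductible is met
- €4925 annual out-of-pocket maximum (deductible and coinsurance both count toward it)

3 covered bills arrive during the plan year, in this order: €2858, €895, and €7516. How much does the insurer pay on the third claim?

Claim 1 (€2858): €1435 to deductible, leaving €1423; 50% of €1423 = €711.50. Owner pays €2146.50; OOP now €2146.50. Insurer: €2858 − €2146.50 = €711.50.
Claim 2 (€895): 50% coinsurance on €895 = €447.50. Owner pays €447.50; OOP now €2594. Insurer: €895 − €447.50 = €447.50.
Claim 3 (€7516): deductible met; 50% of €7516 = €3758. OOP would hit €6352 > €4925, so the cap limits the owner to €4925 − €2594 = €2331. Insurer: €7516 − €2331 = €5185.

€5185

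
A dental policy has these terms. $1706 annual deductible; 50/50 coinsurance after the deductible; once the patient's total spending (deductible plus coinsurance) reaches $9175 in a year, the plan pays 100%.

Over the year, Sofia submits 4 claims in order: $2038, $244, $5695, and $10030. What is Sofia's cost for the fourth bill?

#1 ($2038): $1706 to deductible, leaving $332; coinsurance $332 × 50% = $166. Patient pays $1872; OOP now $1872.
#2 ($244): deductible already satisfied, so patient's share is 50% × $244 = $122. Patient owes $122 (running OOP $1994).
#3 ($5695): deductible met; 50% of $5695 = $2847.50. Cost to patient: $2847.50. OOP to date $4841.50.
#4 ($10030): deductible already satisfied, so patient's share is 50% × $10030 = $5015. That would push OOP to $9856.50, over the $9175 cap, so patient pays $9175 − $4841.50 = $4333.50.

$4333.50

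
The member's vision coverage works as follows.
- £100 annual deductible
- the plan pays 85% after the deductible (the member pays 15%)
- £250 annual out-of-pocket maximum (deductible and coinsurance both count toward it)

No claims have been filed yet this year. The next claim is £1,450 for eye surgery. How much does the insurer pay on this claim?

Nothing has been paid toward the £100 deductible, so the first £100 of this charge is applied there.
After the £100 deductible portion, £1,450 − £100 = £1,350 is subject to coinsurance.
15% of £1,350 = £202.50 falls to the member.
So the member owes £100 + £202.50 = £302.50 before any cap.
Year-to-date out-of-pocket would reach £0 + £302.50 = £302.50, above the £250 maximum, so the member pays only £250 − £0 = £250.
The plan picks up £1,450 − £250 = £1,200.

£1,200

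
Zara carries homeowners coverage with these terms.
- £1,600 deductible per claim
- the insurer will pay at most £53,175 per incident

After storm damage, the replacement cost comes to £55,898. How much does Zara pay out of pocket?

£2,723

Less the £1,600 deductible: £55,898 − £1,600 = £54,298.
£54,298 exceeds the £53,175 limit, so the insurer pays the limit: £53,175.
Homeowner's share is the uncovered remainder: £55,898 − £53,175 = £2,723.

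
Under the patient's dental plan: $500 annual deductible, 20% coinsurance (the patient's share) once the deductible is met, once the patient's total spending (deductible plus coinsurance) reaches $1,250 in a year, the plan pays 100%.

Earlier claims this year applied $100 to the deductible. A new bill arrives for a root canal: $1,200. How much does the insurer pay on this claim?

Deductible still to meet: $500 − $100 = $400.
That leaves $1,200 − $400 = $800 for coinsurance.
Coinsurance: $800 × 20% = $160.
So the patient owes $400 + $160 = $560 before any cap.
Year-to-date out-of-pocket becomes $100 + $560 = $660, still under the $1,250 maximum, so no cap applies.
The insurer covers the remainder: $1,200 − $560 = $640.

$640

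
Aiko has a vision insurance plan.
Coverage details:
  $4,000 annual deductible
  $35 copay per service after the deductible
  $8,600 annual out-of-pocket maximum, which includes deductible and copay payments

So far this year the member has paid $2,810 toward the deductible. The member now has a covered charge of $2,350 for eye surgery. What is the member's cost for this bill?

$1,225

Remaining deductible: $4,000 − $2,810 = $1,190.
After the $1,190 deductible portion, $2,350 − $1,190 = $1,160 is subject to the copay.
Copay on this service: $35.
That puts the member's cost at $1,190 + $35 = $1,225 before any cap.
Cumulative spending $2,810 + $1,225 = $4,035 stays under the $8,600 maximum.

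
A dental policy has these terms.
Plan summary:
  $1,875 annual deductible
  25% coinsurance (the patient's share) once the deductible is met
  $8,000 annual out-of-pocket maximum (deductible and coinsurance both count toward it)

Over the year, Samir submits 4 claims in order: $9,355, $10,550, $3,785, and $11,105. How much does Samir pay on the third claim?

$946.25

#1 ($9,355): $1,875 finishes the deductible; $7,480 goes to coinsurance; 25% of $7,480 = $1,870. Patient pays $3,745; OOP now $3,745.
#2 ($10,550): deductible already satisfied, so patient's share is 25% × $10,550 = $2,637.50. Patient owes $2,637.50 (running OOP $6,382.50).
#3 ($3,785): deductible already satisfied, so patient's share is 25% × $3,785 = $946.25. Patient pays $946.25; OOP now $7,328.75.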